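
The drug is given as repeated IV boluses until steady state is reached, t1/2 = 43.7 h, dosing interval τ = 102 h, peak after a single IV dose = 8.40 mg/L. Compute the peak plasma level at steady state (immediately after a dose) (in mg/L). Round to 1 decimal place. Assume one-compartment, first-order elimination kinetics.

k = ln2 / t½ = 0.693147 / 43.7 = 0.01586 h⁻¹
e^(−kτ) = e^(−0.01586 × 102) = 0.1984
Accumulation ratio R = 1 / (1 − e^(−kτ)) = 1 / (1 − 0.1984) = 1.248
Steady-state peak = C₀ × R = 8.40 × 1.248 = 10.48 mg/L

10.5 mg/L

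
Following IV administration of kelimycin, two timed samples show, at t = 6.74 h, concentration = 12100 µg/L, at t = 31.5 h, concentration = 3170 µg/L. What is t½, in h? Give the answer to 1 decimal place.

12.8 h

k = ln(C₁/C₂) / (t₂ − t₁) = ln(12100/3170) / (31.5 − 6.74)
  = 1.339 / 24.76 = 0.05408 h⁻¹
t½ = ln2 / k = 0.693147 / 0.05408 = 12.82 h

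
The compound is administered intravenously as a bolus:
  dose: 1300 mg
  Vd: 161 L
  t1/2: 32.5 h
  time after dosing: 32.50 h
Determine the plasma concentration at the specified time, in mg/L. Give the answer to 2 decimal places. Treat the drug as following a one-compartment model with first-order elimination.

4.04 mg/L

C₀ = Dose / Vd = 1300 / 161 = 8.075 mg/L
k = ln2 / t½ = 0.693147 / 32.5 = 0.02133 h⁻¹
t / t½ = 32.50 / 32.5 = 1 half-lives
C = C₀ × (1/2)^1 = 8.075 × 0.5000 = 4.038 mg/L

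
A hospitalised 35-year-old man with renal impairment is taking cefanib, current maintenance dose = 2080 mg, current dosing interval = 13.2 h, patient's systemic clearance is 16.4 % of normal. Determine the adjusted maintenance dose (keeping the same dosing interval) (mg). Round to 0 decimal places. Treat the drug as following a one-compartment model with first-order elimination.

To keep the same average steady-state level, dosing rate must scale with clearance.
CL ratio = 16.4 / 100 = 0.1640
New dose (same interval) = 2080 × 0.1640 = 341.1 mg

341 mg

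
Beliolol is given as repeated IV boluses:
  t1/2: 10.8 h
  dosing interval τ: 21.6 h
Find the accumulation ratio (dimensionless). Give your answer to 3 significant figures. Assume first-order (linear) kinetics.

k = ln2 / t½ = 0.693147 / 10.8 = 0.06418 h⁻¹
e^(−kτ) = e^(−0.06418 × 21.6) = 0.2500
Accumulation ratio R = 1 / (1 − e^(−kτ)) = 1 / (1 − 0.2500) = 1.333

1.33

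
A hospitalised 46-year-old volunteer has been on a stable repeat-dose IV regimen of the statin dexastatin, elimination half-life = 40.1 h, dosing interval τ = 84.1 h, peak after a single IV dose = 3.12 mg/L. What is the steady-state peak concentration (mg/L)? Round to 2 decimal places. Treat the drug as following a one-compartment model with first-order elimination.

4.07 mg/L

k = ln2 / t½ = 0.693147 / 40.1 = 0.01729 h⁻¹
e^(−kτ) = e^(−0.01729 × 84.1) = 0.2336
Accumulation ratio R = 1 / (1 − e^(−kτ)) = 1 / (1 − 0.2336) = 1.305
Steady-state peak = C₀ × R = 3.12 × 1.305 = 4.072 mg/L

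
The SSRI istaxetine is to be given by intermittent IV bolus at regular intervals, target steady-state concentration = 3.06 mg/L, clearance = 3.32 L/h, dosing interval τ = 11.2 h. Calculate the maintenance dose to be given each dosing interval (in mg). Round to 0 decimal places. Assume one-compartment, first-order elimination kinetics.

114 mg

At steady state, Dose/τ = Css × CL.
Dose = Css × CL × τ = 3.06 × 3.320 × 11.2 = 113.8 mg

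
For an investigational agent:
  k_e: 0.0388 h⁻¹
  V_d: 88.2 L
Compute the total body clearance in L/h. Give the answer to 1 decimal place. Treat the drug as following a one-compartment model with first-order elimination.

CL = k × Vd = 0.0388 × 88.2 = 3.422 L/h

3.4 L/h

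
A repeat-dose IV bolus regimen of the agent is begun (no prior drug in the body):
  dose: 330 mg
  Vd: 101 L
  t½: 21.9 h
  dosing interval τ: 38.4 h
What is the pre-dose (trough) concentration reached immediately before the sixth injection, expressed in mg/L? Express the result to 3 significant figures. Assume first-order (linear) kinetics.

C₀ per dose = Dose / Vd = 330 / 101 = 3.267 mg/L
k = ln2 / t½ = 0.693147 / 21.9 = 0.03165 h⁻¹
Fraction remaining after one interval: r = e^(−kτ) = e^(−0.03165 × 38.4) = 0.2966
Before dose 6, 5 doses have been given (aged 1τ, 2τ, 3τ, 4τ, 5τ).
C_trough = C₀ × (r + r² + … + r^5) = C₀ × r(1−r^5)/(1−r)
        = 3.267 × 0.2966 × (1 − 0.002295) / (1 − 0.2966) = 1.374 mg/L

1.37 mg/L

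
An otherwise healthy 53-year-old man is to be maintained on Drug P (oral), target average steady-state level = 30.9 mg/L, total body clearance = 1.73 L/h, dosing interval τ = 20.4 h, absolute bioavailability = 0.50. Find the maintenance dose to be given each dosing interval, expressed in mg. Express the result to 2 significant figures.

2200 mg

At steady state, F × (Dose/τ) = Css × CL.
Dose = Css × CL × τ / F = 30.9 × 1.730 × 20.4 / 0.50 = 2181 mg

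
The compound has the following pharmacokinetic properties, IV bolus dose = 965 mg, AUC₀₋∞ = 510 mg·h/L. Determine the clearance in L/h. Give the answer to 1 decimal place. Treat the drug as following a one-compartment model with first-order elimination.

CL = Dose / AUC = 965 / 510 = 1.892 L/h

1.9 L/h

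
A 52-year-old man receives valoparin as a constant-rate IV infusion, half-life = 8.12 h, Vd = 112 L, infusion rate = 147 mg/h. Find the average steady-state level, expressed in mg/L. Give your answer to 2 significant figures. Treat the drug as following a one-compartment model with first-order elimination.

15 mg/L

k = ln2 / t½ = 0.693147 / 8.12 = 0.08536 h⁻¹
CL = k × Vd = 0.08536 × 112 = 9.560 L/h
At steady state Css = R₀ / CL = 147 / 9.560 = 15.38 mg/L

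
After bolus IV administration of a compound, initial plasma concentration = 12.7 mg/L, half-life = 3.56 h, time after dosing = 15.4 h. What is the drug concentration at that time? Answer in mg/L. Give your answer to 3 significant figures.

k = ln2 / t½ = 0.693147 / 3.56 = 0.1947 h⁻¹
C = C₀ · e^(−k·t) = 12.70 × e^(−0.1947 × 15.4)
  = 12.70 × 0.04987 = 0.6333 mg/L

0.633 mg/L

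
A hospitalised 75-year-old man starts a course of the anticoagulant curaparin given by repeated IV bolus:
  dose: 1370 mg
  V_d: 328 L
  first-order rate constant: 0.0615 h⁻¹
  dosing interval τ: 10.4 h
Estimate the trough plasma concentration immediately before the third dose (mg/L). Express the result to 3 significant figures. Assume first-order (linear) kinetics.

3.37 mg/L

C₀ per dose = Dose / Vd = 1370 / 328 = 4.177 mg/L
Fraction remaining after one interval: r = e^(−kτ) = e^(−0.06150 × 10.4) = 0.5275
Before dose 3, 2 doses have been given (aged 1τ, 2τ).
C_trough = C₀ × (r + r²) = 4.177 × (0.5275 + 0.2783) = 3.366 mg/L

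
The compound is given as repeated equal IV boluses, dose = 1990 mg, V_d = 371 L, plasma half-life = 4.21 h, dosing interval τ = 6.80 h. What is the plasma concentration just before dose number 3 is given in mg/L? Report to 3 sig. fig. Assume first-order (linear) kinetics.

2.32 mg/L

C₀ per dose = Dose / Vd = 1990 / 371 = 5.364 mg/L
k = ln2 / t½ = 0.693147 / 4.21 = 0.1646 h⁻¹
Fraction remaining after one interval: r = e^(−kτ) = e^(−0.1646 × 6.80) = 0.3265
Before dose 3, 2 doses have been given (aged 1τ, 2τ).
C_trough = C₀ × (r + r²) = 5.364 × (0.3265 + 0.1066) = 2.323 mg/L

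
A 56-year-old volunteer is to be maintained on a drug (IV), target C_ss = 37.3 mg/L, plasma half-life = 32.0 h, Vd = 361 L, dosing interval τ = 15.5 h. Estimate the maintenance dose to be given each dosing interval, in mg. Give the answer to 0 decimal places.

k = ln2 / t½ = 0.693147 / 32.0 = 0.02166 h⁻¹
CL = k × Vd = 0.02166 × 361 = 7.819 L/h
At steady state, Dose/τ = Css × CL.
Dose = Css × CL × τ = 37.3 × 7.819 × 15.5 = 4521 mg

4521 mg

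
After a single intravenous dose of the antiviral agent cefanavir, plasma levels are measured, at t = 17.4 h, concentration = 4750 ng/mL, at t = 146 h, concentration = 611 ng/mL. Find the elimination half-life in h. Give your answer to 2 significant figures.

43 h

k = ln(C₁/C₂) / (t₂ − t₁) = ln(4750/611) / (146 − 17.4)
  = 2.051 / 128.6 = 0.01595 h⁻¹
t½ = ln2 / k = 0.693147 / 0.01595 = 43.46 h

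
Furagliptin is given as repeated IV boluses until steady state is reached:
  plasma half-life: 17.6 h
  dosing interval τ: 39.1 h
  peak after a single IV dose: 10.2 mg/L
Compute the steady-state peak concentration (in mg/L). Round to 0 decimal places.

k = ln2 / t½ = 0.693147 / 17.6 = 0.03938 h⁻¹
e^(−kτ) = e^(−0.03938 × 39.1) = 0.2144
Accumulation ratio R = 1 / (1 − e^(−kτ)) = 1 / (1 − 0.2144) = 1.273
Steady-state peak = C₀ × R = 10.2 × 1.273 = 12.98 mg/L

13 mg/L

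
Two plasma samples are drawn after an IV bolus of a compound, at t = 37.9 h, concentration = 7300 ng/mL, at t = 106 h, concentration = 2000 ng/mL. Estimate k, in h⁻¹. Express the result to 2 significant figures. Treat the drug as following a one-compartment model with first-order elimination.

0.019 h⁻¹

k = ln(C₁/C₂) / (t₂ − t₁) = ln(7300/2000) / (106 − 37.9)
  = 1.295 / 68.10 = 0.01902 h⁻¹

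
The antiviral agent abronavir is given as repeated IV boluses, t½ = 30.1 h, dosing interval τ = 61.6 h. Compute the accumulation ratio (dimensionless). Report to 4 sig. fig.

k = ln2 / t½ = 0.693147 / 30.1 = 0.02303 h⁻¹
e^(−kτ) = e^(−0.02303 × 61.6) = 0.2420
Accumulation ratio R = 1 / (1 − e^(−kτ)) = 1 / (1 − 0.2420) = 1.319

1.319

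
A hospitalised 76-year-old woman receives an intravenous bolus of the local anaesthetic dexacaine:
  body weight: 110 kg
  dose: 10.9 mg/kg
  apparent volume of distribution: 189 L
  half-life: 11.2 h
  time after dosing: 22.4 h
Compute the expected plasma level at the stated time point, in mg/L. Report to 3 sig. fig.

1.59 mg/L

Total dose = 10.9 × 110 = 1199 mg
C₀ = Dose / Vd = 1199 / 189 = 6.344 mg/L
k = ln2 / t½ = 0.693147 / 11.2 = 0.06189 h⁻¹
C = C₀ · e^(−k·t) = 6.344 × e^(−0.06189 × 22.4)
  = 6.344 × 0.2500 = 1.586 mg/L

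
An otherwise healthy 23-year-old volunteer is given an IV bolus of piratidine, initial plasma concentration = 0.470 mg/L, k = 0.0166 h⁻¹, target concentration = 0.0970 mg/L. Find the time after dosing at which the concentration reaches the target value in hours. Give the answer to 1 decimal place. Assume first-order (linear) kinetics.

t = ln(C₀ / C) / k = ln(0.4700 / 0.0970) / 0.01660
  = ln(4.845) / 0.01660 = 1.578 / 0.01660 = 95.06 h

95.1 h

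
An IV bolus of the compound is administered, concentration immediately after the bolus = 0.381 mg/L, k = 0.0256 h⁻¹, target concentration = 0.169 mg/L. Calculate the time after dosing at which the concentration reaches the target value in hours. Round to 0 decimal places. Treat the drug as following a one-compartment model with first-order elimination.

t = ln(C₀ / C) / k = ln(0.3810 / 0.169) / 0.02560
  = ln(2.254) / 0.02560 = 0.8127 / 0.02560 = 31.75 h

32 h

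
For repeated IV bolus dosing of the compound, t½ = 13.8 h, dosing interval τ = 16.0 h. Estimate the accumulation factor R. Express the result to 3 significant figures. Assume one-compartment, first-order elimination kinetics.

k = ln2 / t½ = 0.693147 / 13.8 = 0.05023 h⁻¹
e^(−kτ) = e^(−0.05023 × 16.0) = 0.4477
Accumulation ratio R = 1 / (1 − e^(−kτ)) = 1 / (1 − 0.4477) = 1.811

1.81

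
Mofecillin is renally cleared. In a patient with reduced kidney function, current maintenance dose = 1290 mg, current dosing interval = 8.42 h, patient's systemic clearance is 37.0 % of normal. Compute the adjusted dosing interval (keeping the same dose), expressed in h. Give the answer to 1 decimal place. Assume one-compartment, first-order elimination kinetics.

22.8 h

To keep the same average steady-state level, dosing rate must scale with clearance.
CL ratio = 37.0 / 100 = 0.3700
New interval (same dose) = 8.42 / 0.3700 = 22.76 h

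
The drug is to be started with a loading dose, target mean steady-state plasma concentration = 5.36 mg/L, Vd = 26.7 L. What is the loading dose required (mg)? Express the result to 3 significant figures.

LD = Css × Vd = 5.36 × 26.7 = 143.1 mg

143 mg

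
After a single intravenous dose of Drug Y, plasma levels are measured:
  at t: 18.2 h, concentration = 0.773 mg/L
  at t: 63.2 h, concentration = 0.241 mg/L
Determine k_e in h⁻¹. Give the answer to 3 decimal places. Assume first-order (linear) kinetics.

k = ln(C₁/C₂) / (t₂ − t₁) = ln(0.773/0.241) / (63.2 − 18.2)
  = 1.165 / 45.00 = 0.02589 h⁻¹

0.026 h⁻¹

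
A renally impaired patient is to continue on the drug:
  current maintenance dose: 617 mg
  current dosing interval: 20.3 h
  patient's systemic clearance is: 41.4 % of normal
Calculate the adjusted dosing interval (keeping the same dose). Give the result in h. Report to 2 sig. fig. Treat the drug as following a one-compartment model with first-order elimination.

To keep the same average steady-state level, dosing rate must scale with clearance.
CL ratio = 41.4 / 100 = 0.4140
New interval (same dose) = 20.3 / 0.4140 = 49.03 h

49 h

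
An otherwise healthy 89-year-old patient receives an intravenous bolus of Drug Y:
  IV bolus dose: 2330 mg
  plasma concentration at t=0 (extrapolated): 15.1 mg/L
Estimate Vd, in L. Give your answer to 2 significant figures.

Vd = Dose / C₀ = 2330 / 15.1 = 154.3 L

150 L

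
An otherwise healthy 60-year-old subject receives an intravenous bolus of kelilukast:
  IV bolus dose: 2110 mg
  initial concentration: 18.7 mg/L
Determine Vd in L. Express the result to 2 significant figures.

110 L

Vd = Dose / C₀ = 2110 / 18.7 = 112.8 L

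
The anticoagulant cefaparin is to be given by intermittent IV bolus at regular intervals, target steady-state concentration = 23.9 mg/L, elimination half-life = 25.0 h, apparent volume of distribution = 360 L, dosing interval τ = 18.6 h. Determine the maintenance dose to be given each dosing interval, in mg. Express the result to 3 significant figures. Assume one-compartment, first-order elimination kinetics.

4440 mg

k = ln2 / t½ = 0.693147 / 25.0 = 0.02773 h⁻¹
CL = k × Vd = 0.02773 × 360 = 9.983 L/h
At steady state, Dose/τ = Css × CL.
Dose = Css × CL × τ = 23.9 × 9.983 × 18.6 = 4438 mg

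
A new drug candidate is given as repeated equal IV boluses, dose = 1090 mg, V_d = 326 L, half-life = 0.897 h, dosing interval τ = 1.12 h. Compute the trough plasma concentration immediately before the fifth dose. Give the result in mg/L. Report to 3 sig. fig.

2.35 mg/L

C₀ per dose = Dose / Vd = 1090 / 326 = 3.344 mg/L
k = ln2 / t½ = 0.693147 / 0.897 = 0.7727 h⁻¹
Fraction remaining after one interval: r = e^(−kτ) = e^(−0.7727 × 1.12) = 0.4209
Before dose 5, 4 doses have been given (aged 1τ, 2τ, 3τ, 4τ).
C_trough = C₀ × (r + r² + … + r^4) = C₀ × r(1−r^4)/(1−r)
        = 3.344 × 0.4209 × (1 − 0.03138) / (1 − 0.4209) = 2.354 mg/L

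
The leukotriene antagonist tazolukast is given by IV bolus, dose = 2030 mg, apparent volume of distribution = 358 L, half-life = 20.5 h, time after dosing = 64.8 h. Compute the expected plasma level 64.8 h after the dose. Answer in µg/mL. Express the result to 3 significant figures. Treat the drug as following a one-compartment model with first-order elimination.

C₀ = Dose / Vd = 2030 / 358 = 5.670 mg/L
k = ln2 / t½ = 0.693147 / 20.5 = 0.03381 h⁻¹
C = C₀ · e^(−k·t) = 5.670 × e^(−0.03381 × 64.8)
  = 5.670 × 0.1118 = 0.6339 mg/L
(0.6339 mg/L = 0.6339 µg/mL)

0.634 µg/mL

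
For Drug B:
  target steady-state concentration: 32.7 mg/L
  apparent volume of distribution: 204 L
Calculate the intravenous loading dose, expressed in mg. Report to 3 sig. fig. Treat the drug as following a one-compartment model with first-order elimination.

6670 mg

LD = Css × Vd = 32.7 × 204 = 6671 mg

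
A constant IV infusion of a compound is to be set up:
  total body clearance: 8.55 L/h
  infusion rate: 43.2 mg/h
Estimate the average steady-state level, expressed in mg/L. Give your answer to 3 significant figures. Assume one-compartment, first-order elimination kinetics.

At steady state Css = R₀ / CL = 43.2 / 8.550 = 5.053 mg/L

5.05 mg/L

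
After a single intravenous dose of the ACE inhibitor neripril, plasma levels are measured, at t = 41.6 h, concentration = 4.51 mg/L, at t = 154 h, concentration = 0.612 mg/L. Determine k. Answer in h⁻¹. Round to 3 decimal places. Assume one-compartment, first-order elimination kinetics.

k = ln(C₁/C₂) / (t₂ − t₁) = ln(4.51/0.612) / (154 − 41.6)
  = 1.997 / 112.4 = 0.01777 h⁻¹

0.018 h⁻¹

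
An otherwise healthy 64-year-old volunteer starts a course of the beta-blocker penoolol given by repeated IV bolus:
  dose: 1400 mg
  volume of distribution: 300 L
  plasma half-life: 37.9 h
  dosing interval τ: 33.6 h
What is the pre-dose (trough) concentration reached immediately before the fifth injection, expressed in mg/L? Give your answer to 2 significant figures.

C₀ per dose = Dose / Vd = 1400 / 300 = 4.667 mg/L
k = ln2 / t½ = 0.693147 / 37.9 = 0.01829 h⁻¹
Fraction remaining after one interval: r = e^(−kτ) = e^(−0.01829 × 33.6) = 0.5409
Before dose 5, 4 doses have been given (aged 1τ, 2τ, 3τ, 4τ).
C_trough = C₀ × (r + r² + … + r^4) = C₀ × r(1−r^4)/(1−r)
        = 4.667 × 0.5409 × (1 − 0.08560) / (1 − 0.5409) = 5.028 mg/L

5.0 mg/L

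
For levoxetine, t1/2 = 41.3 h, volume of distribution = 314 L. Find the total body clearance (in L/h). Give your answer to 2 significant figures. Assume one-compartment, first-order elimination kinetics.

k = ln2 / t½ = 0.693147 / 41.3 = 0.01678 h⁻¹
CL = k × Vd = 0.01678 × 314 = 5.269 L/h

5.3 L/h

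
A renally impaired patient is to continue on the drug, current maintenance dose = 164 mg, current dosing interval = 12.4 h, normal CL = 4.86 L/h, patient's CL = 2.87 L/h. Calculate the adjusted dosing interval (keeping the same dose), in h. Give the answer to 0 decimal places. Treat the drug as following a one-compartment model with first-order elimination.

To keep the same average steady-state level, dosing rate must scale with clearance.
CL ratio = 2.87 / 4.86 = 0.5905
New interval (same dose) = 12.4 / 0.5905 = 21.00 h

21 h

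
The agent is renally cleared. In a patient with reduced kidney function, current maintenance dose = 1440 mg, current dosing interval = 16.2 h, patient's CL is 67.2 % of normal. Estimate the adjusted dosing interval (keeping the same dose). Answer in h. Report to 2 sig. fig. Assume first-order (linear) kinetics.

To keep the same average steady-state level, dosing rate must scale with clearance.
CL ratio = 67.2 / 100 = 0.6720
New interval (same dose) = 16.2 / 0.6720 = 24.11 h

24 h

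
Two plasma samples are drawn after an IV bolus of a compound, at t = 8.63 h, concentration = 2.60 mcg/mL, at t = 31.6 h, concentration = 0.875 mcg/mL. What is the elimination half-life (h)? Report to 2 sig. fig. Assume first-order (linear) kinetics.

15 h

k = ln(C₁/C₂) / (t₂ − t₁) = ln(2.60/0.875) / (31.6 − 8.63)
  = 1.089 / 22.97 = 0.04741 h⁻¹
t½ = ln2 / k = 0.693147 / 0.04741 = 14.62 h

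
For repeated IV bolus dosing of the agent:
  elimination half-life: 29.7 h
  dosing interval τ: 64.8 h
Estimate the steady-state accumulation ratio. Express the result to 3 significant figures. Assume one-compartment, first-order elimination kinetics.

1.28

k = ln2 / t½ = 0.693147 / 29.7 = 0.02334 h⁻¹
e^(−kτ) = e^(−0.02334 × 64.8) = 0.2204
Accumulation ratio R = 1 / (1 − e^(−kτ)) = 1 / (1 − 0.2204) = 1.283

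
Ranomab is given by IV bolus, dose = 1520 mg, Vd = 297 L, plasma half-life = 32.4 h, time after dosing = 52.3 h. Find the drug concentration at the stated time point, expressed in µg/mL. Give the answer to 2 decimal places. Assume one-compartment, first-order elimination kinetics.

1.67 µg/mL

C₀ = Dose / Vd = 1520 / 297 = 5.118 mg/L
k = ln2 / t½ = 0.693147 / 32.4 = 0.02139 h⁻¹
C = C₀ · e^(−k·t) = 5.118 × e^(−0.02139 × 52.3)
  = 5.118 × 0.3267 = 1.672 mg/L
(1.672 mg/L = 1.672 µg/mL)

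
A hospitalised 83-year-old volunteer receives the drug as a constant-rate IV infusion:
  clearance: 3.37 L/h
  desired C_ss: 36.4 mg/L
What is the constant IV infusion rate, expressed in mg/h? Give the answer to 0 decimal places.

At steady state, infusion rate R₀ = Css × CL = 36.4 × 3.370 = 122.7 mg/h

123 mg/h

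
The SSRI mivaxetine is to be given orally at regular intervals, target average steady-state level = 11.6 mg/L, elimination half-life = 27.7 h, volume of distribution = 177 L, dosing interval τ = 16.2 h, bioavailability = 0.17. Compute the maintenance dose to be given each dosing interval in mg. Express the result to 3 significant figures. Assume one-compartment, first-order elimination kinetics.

4900 mg

k = ln2 / t½ = 0.693147 / 27.7 = 0.02502 h⁻¹
CL = k × Vd = 0.02502 × 177 = 4.429 L/h
At steady state, F × (Dose/τ) = Css × CL.
Dose = Css × CL × τ / F = 11.6 × 4.429 × 16.2 / 0.17 = 4896 mg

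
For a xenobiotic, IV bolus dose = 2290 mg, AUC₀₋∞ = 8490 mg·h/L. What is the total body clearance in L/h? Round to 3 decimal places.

0.270 L/h

CL = Dose / AUC = 2290 / 8490 = 0.2697 L/h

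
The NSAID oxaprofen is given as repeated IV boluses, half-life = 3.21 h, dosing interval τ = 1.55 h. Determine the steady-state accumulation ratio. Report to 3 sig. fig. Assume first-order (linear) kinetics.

3.52

k = ln2 / t½ = 0.693147 / 3.21 = 0.2159 h⁻¹
e^(−kτ) = e^(−0.2159 × 1.55) = 0.7156
Accumulation ratio R = 1 / (1 − e^(−kτ)) = 1 / (1 − 0.7156) = 3.516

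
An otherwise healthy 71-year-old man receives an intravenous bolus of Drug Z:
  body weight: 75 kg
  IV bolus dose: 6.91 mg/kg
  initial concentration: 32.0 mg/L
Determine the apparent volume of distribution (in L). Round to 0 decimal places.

16 L

Dose = 6.91 × 75 = 518.3 mg
Vd = Dose / C₀ = 518.3 / 32.0 = 16.20 L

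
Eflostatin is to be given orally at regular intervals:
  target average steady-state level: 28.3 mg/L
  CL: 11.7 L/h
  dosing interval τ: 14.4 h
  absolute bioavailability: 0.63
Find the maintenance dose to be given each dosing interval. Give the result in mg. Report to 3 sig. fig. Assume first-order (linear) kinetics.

7570 mg

At steady state, F × (Dose/τ) = Css × CL.
Dose = Css × CL × τ / F = 28.3 × 11.70 × 14.4 / 0.63 = 7568 mg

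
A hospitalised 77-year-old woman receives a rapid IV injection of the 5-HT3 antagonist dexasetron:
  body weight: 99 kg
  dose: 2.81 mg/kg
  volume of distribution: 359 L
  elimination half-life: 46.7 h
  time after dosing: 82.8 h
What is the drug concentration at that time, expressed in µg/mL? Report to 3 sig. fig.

0.227 µg/mL

Total dose = 2.81 × 99 = 278.2 mg
C₀ = Dose / Vd = 278.2 / 359 = 0.7749 mg/L
k = ln2 / t½ = 0.693147 / 46.7 = 0.01484 h⁻¹
C = C₀ · e^(−k·t) = 0.7749 × e^(−0.01484 × 82.8)
  = 0.7749 × 0.2927 = 0.2268 mg/L
(0.2268 mg/L = 0.2268 µg/mL)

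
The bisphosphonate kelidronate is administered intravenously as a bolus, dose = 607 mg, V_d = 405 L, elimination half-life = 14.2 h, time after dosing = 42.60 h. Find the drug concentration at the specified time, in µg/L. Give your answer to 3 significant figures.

187 µg/L

C₀ = Dose / Vd = 607.0 / 405 = 1.499 mg/L
k = ln2 / t½ = 0.693147 / 14.2 = 0.04881 h⁻¹
t / t½ = 42.60 / 14.2 = 3 half-lives
C = C₀ × (1/2)^3 = 1.499 × 0.1250 = 0.1874 mg/L
Convert: 0.1874 mg/L × 1000 = 187.4 µg/L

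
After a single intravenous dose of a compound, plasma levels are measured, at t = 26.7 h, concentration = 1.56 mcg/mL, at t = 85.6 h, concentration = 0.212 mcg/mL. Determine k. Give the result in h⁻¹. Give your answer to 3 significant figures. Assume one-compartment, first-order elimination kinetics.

k = ln(C₁/C₂) / (t₂ − t₁) = ln(1.56/0.212) / (85.6 − 26.7)
  = 1.996 / 58.90 = 0.03389 h⁻¹

0.0339 h⁻¹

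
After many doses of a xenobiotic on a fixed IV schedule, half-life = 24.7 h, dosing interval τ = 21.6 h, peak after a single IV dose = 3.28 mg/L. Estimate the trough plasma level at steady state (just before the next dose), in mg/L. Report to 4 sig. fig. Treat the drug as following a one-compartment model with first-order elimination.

k = ln2 / t½ = 0.693147 / 24.7 = 0.02806 h⁻¹
e^(−kτ) = e^(−0.02806 × 21.6) = 0.5455
Accumulation ratio R = 1 / (1 − e^(−kτ)) = 1 / (1 − 0.5455) = 2.200
Steady-state trough = C₀ × R × e^(−kτ) = 3.28 × 2.200 × 0.5455 = 3.936 mg/L

3.936 mg/L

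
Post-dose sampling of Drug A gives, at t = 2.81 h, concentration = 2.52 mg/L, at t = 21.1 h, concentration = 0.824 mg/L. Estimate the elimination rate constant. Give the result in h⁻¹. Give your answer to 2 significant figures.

0.061 h⁻¹

k = ln(C₁/C₂) / (t₂ − t₁) = ln(2.52/0.824) / (21.1 − 2.81)
  = 1.118 / 18.29 = 0.06113 h⁻¹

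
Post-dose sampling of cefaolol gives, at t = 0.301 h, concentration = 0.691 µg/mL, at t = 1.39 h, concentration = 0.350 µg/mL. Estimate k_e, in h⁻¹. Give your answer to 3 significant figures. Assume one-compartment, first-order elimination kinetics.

k = ln(C₁/C₂) / (t₂ − t₁) = ln(0.691/0.350) / (1.39 − 0.301)
  = 0.6802 / 1.089 = 0.6246 h⁻¹

0.625 h⁻¹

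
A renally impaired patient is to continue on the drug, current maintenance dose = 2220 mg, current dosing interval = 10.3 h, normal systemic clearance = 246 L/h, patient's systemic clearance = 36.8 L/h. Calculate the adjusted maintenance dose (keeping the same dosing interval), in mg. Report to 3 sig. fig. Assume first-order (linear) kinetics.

To keep the same average steady-state level, dosing rate must scale with clearance.
CL ratio = 36.8 / 246 = 0.1496
New dose (same interval) = 2220 × 0.1496 = 332.1 mg

332 mg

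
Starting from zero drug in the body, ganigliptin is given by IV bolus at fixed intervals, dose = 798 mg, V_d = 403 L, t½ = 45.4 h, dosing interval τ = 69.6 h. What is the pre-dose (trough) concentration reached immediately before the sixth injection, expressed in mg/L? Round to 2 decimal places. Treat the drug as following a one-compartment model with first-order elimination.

C₀ per dose = Dose / Vd = 798 / 403 = 1.980 mg/L
k = ln2 / t½ = 0.693147 / 45.4 = 0.01527 h⁻¹
Fraction remaining after one interval: r = e^(−kτ) = e^(−0.01527 × 69.6) = 0.3455
Before dose 6, 5 doses have been given (aged 1τ, 2τ, 3τ, 4τ, 5τ).
C_trough = C₀ × (r + r² + … + r^5) = C₀ × r(1−r^5)/(1−r)
        = 1.980 × 0.3455 × (1 − 0.004923) / (1 − 0.3455) = 1.040 mg/L

1.04 mg/L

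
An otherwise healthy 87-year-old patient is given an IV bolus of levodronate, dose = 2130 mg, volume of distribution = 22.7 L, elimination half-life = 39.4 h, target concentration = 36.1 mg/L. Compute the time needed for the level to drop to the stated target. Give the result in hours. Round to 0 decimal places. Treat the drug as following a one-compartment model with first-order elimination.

54 h

C₀ = Dose / Vd = 2130 / 22.7 = 93.83 mg/L
k = ln2 / t½ = 0.693147 / 39.4 = 0.01759 h⁻¹
t = ln(C₀ / C) / k = ln(93.83 / 36.1) / 0.01759
  = ln(2.599) / 0.01759 = 0.9551 / 0.01759 = 54.30 h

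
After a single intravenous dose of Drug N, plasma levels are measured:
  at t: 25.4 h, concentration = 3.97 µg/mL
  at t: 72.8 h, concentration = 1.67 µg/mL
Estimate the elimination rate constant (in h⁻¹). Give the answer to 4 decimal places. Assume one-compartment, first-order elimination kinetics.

0.0183 h⁻¹

k = ln(C₁/C₂) / (t₂ − t₁) = ln(3.97/1.67) / (72.8 − 25.4)
  = 0.8659 / 47.40 = 0.01827 h⁻¹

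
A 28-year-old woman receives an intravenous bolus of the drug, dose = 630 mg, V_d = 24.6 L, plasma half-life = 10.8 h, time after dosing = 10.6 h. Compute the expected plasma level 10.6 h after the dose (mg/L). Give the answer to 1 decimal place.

C₀ = Dose / Vd = 630.0 / 24.6 = 25.61 mg/L
k = ln2 / t½ = 0.693147 / 10.8 = 0.06418 h⁻¹
C = C₀ · e^(−k·t) = 25.61 × e^(−0.06418 × 10.6)
  = 25.61 × 0.5065 = 12.97 mg/L

13.0 mg/L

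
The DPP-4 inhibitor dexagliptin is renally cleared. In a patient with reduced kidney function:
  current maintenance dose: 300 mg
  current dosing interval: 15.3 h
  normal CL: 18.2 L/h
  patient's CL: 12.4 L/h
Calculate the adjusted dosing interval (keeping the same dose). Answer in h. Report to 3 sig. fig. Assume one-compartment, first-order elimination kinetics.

To keep the same average steady-state level, dosing rate must scale with clearance.
CL ratio = 12.4 / 18.2 = 0.6813
New interval (same dose) = 15.3 / 0.6813 = 22.46 h

22.5 h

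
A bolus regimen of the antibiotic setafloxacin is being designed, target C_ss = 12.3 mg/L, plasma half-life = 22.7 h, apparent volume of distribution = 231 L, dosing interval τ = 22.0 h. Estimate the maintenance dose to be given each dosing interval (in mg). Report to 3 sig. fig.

1910 mg

k = ln2 / t½ = 0.693147 / 22.7 = 0.03054 h⁻¹
CL = k × Vd = 0.03054 × 231 = 7.055 L/h
At steady state, Dose/τ = Css × CL.
Dose = Css × CL × τ = 12.3 × 7.055 × 22.0 = 1909 mg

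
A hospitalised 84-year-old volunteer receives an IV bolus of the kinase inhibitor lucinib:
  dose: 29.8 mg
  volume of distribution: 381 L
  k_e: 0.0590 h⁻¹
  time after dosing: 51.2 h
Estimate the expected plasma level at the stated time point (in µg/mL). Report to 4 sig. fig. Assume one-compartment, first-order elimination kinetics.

C₀ = Dose / Vd = 29.80 / 381 = 0.07822 mg/L
C = C₀ · e^(−k·t) = 0.07822 × e^(−0.05900 × 51.2)
  = 0.07822 × 0.04876 = 0.003814 mg/L
(0.003814 mg/L = 0.003814 µg/mL)

0.003814 µg/mL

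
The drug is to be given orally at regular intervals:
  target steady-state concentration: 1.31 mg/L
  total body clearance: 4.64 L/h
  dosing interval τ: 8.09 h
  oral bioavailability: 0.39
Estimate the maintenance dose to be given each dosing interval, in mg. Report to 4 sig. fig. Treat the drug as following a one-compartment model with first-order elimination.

At steady state, F × (Dose/τ) = Css × CL.
Dose = Css × CL × τ / F = 1.31 × 4.640 × 8.09 / 0.39 = 126.1 mg

126.1 mg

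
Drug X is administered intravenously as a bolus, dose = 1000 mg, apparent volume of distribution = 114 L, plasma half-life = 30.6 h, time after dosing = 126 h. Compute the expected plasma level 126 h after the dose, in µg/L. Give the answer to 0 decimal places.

C₀ = Dose / Vd = 1000 / 114 = 8.772 mg/L
k = ln2 / t½ = 0.693147 / 30.6 = 0.02265 h⁻¹
C = C₀ · e^(−k·t) = 8.772 × e^(−0.02265 × 126)
  = 8.772 × 0.05762 = 0.5054 mg/L
Convert: 0.5054 mg/L × 1000 = 505.4 µg/L

505 µg/L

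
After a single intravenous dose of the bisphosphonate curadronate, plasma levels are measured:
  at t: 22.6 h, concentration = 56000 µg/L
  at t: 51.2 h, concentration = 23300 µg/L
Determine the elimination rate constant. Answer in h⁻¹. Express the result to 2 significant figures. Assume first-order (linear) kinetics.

k = ln(C₁/C₂) / (t₂ − t₁) = ln(56000/23300) / (51.2 − 22.6)
  = 0.8769 / 28.60 = 0.03066 h⁻¹

0.031 h⁻¹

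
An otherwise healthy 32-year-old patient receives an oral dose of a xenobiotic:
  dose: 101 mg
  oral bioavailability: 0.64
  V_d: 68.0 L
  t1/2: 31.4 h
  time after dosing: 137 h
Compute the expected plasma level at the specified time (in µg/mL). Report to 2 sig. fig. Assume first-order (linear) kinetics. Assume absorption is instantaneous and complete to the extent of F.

Amount reaching circulation = F × Dose = 0.64 × 101.0 = 64.64 mg
C₀ = F·Dose / Vd = 64.64 / 68.0 = 0.9506 mg/L
k = ln2 / t½ = 0.693147 / 31.4 = 0.02207 h⁻¹
C = C₀ · e^(−k·t) = 0.9506 × e^(−0.02207 × 137)
  = 0.9506 × 0.04863 = 0.04623 mg/L
(0.04623 mg/L = 0.04623 µg/mL)

0.046 µg/mL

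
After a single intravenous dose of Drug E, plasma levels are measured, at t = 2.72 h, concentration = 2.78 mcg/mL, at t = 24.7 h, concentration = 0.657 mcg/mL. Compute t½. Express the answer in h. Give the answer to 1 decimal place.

10.6 h

k = ln(C₁/C₂) / (t₂ − t₁) = ln(2.78/0.657) / (24.7 − 2.72)
  = 1.443 / 21.98 = 0.06565 h⁻¹
t½ = ln2 / k = 0.693147 / 0.06565 = 10.56 h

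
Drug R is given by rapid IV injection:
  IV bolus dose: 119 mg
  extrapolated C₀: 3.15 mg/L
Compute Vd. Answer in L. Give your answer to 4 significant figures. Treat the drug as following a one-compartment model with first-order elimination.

Vd = Dose / C₀ = 119.0 / 3.15 = 37.78 L

37.78 L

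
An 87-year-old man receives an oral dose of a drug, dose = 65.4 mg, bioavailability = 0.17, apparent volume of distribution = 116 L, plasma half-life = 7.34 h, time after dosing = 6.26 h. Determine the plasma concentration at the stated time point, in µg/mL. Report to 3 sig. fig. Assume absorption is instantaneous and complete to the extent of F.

Amount reaching circulation = F × Dose = 0.17 × 65.40 = 11.12 mg
C₀ = F·Dose / Vd = 11.12 / 116 = 0.09586 mg/L
k = ln2 / t½ = 0.693147 / 7.34 = 0.09443 h⁻¹
C = C₀ · e^(−k·t) = 0.09586 × e^(−0.09443 × 6.26)
  = 0.09586 × 0.5537 = 0.05308 mg/L
(0.05308 mg/L = 0.05308 µg/mL)

0.0531 µg/mL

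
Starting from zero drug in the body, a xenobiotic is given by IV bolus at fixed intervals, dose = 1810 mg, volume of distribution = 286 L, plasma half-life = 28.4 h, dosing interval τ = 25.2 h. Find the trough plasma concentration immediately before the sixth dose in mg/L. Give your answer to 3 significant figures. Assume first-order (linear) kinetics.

7.10 mg/L

C₀ per dose = Dose / Vd = 1810 / 286 = 6.329 mg/L
k = ln2 / t½ = 0.693147 / 28.4 = 0.02441 h⁻¹
Fraction remaining after one interval: r = e^(−kτ) = e^(−0.02441 × 25.2) = 0.5406
Before dose 6, 5 doses have been given (aged 1τ, 2τ, 3τ, 4τ, 5τ).
C_trough = C₀ × (r + r² + … + r^5) = C₀ × r(1−r^5)/(1−r)
        = 6.329 × 0.5406 × (1 − 0.04617) / (1 − 0.5406) = 7.104 mg/L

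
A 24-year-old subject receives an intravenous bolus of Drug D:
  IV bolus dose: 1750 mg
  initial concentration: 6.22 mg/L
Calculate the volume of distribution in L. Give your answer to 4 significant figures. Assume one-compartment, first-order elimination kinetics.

281.4 L

Vd = Dose / C₀ = 1750 / 6.22 = 281.4 L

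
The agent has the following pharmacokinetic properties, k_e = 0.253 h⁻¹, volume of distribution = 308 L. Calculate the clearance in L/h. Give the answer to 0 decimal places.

78 L/h

CL = k × Vd = 0.253 × 308 = 77.92 L/h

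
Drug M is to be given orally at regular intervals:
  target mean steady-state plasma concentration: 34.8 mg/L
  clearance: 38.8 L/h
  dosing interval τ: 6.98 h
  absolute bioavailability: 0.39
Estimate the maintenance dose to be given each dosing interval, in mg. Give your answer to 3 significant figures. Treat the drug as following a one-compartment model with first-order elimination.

At steady state, F × (Dose/τ) = Css × CL.
Dose = Css × CL × τ / F = 34.8 × 38.80 × 6.98 / 0.39 = 24170 mg

24200 mg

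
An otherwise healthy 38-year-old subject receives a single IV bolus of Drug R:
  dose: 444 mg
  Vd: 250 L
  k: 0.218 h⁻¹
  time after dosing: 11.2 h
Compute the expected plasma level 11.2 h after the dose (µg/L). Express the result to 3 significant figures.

C₀ = Dose / Vd = 444.0 / 250 = 1.776 mg/L
C = C₀ · e^(−k·t) = 1.776 × e^(−0.2180 × 11.2)
  = 1.776 × 0.08702 = 0.1545 mg/L
Convert: 0.1545 mg/L × 1000 = 154.5 µg/L

155 µg/L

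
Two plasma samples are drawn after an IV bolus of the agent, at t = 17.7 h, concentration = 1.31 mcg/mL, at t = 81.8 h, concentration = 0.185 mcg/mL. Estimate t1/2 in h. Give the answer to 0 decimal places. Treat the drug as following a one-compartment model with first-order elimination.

23 h

k = ln(C₁/C₂) / (t₂ − t₁) = ln(1.31/0.185) / (81.8 − 17.7)
  = 1.957 / 64.10 = 0.03053 h⁻¹
t½ = ln2 / k = 0.693147 / 0.03053 = 22.70 h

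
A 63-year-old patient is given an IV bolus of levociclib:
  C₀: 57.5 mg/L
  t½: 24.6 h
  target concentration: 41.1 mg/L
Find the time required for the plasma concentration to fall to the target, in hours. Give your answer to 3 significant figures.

11.9 h

k = ln2 / t½ = 0.693147 / 24.6 = 0.02818 h⁻¹
t = ln(C₀ / C) / k = ln(57.50 / 41.1) / 0.02818
  = ln(1.399) / 0.02818 = 0.3358 / 0.02818 = 11.92 h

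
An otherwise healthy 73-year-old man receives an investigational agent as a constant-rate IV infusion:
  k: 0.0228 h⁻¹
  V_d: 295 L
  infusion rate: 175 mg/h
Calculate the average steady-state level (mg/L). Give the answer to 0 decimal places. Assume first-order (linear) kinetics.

26 mg/L

CL = k × Vd = 0.02280 × 295 = 6.726 L/h
At steady state Css = R₀ / CL = 175 / 6.726 = 26.02 mg/L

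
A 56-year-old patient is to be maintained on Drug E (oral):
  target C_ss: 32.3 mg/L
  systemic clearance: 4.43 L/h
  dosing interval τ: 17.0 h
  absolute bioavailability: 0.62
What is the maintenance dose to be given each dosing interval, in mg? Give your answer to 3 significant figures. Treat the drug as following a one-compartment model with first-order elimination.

3920 mg

At steady state, F × (Dose/τ) = Css × CL.
Dose = Css × CL × τ / F = 32.3 × 4.430 × 17.0 / 0.62 = 3923 mg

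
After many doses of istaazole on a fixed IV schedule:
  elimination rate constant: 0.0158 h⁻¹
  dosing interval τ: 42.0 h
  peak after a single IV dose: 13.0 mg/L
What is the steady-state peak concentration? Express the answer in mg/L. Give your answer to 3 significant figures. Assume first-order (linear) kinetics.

26.8 mg/L

e^(−kτ) = e^(−0.01580 × 42.0) = 0.5150
Accumulation ratio R = 1 / (1 − e^(−kτ)) = 1 / (1 − 0.5150) = 2.062
Steady-state peak = C₀ × R = 13.0 × 2.062 = 26.81 mg/L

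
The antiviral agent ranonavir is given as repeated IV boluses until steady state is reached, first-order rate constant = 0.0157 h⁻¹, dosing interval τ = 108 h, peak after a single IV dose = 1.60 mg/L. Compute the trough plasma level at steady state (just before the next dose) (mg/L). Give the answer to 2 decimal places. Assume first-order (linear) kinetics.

0.36 mg/L

e^(−kτ) = e^(−0.01570 × 108) = 0.1835
Accumulation ratio R = 1 / (1 − e^(−kτ)) = 1 / (1 − 0.1835) = 1.225
Steady-state trough = C₀ × R × e^(−kτ) = 1.60 × 1.225 × 0.1835 = 0.3597 mg/L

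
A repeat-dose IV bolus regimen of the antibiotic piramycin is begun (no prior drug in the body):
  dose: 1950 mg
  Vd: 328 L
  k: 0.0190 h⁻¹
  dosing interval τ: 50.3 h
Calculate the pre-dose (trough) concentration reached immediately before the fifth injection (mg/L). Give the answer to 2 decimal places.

C₀ per dose = Dose / Vd = 1950 / 328 = 5.945 mg/L
Fraction remaining after one interval: r = e^(−kτ) = e^(−0.01900 × 50.3) = 0.3845
Before dose 5, 4 doses have been given (aged 1τ, 2τ, 3τ, 4τ).
C_trough = C₀ × (r + r² + … + r^4) = C₀ × r(1−r^4)/(1−r)
        = 5.945 × 0.3845 × (1 − 0.02186) / (1 − 0.3845) = 3.633 mg/L

3.63 mg/L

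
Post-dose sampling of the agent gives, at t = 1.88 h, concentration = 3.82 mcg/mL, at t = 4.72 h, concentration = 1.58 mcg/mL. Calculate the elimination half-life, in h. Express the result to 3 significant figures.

2.23 h

k = ln(C₁/C₂) / (t₂ − t₁) = ln(3.82/1.58) / (4.72 − 1.88)
  = 0.8828 / 2.840 = 0.3108 h⁻¹
t½ = ln2 / k = 0.693147 / 0.3108 = 2.230 h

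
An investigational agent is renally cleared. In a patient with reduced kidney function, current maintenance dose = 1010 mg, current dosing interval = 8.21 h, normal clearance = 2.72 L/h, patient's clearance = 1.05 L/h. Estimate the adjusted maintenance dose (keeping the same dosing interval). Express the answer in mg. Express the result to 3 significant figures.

390 mg

To keep the same average steady-state level, dosing rate must scale with clearance.
CL ratio = 1.05 / 2.72 = 0.3860
New dose (same interval) = 1010 × 0.3860 = 389.9 mg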